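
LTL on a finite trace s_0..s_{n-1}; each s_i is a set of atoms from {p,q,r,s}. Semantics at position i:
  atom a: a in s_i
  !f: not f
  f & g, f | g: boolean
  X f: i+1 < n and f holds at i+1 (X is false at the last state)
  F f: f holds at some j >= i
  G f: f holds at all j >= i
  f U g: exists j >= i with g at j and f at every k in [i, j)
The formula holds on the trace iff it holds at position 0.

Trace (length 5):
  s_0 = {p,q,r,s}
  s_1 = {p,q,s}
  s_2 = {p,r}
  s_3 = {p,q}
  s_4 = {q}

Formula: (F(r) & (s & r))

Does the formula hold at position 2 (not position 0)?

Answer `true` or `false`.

Answer: false

Derivation:
s_0={p,q,r,s}: (F(r) & (s & r))=True F(r)=True r=True (s & r)=True s=True
s_1={p,q,s}: (F(r) & (s & r))=False F(r)=True r=False (s & r)=False s=True
s_2={p,r}: (F(r) & (s & r))=False F(r)=True r=True (s & r)=False s=False
s_3={p,q}: (F(r) & (s & r))=False F(r)=False r=False (s & r)=False s=False
s_4={q}: (F(r) & (s & r))=False F(r)=False r=False (s & r)=False s=False
Evaluating at position 2: result = False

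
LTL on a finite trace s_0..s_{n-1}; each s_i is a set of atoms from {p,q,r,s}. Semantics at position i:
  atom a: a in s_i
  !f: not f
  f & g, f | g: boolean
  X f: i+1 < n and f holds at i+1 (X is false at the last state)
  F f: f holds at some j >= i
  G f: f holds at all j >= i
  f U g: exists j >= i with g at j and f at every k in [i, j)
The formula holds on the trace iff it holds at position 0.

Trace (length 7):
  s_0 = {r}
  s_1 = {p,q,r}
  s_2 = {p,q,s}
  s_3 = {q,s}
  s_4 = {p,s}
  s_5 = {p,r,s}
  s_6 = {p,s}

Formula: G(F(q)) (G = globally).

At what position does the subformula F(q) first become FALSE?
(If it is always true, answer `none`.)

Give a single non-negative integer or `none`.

Answer: 4

Derivation:
s_0={r}: F(q)=True q=False
s_1={p,q,r}: F(q)=True q=True
s_2={p,q,s}: F(q)=True q=True
s_3={q,s}: F(q)=True q=True
s_4={p,s}: F(q)=False q=False
s_5={p,r,s}: F(q)=False q=False
s_6={p,s}: F(q)=False q=False
G(F(q)) holds globally = False
First violation at position 4.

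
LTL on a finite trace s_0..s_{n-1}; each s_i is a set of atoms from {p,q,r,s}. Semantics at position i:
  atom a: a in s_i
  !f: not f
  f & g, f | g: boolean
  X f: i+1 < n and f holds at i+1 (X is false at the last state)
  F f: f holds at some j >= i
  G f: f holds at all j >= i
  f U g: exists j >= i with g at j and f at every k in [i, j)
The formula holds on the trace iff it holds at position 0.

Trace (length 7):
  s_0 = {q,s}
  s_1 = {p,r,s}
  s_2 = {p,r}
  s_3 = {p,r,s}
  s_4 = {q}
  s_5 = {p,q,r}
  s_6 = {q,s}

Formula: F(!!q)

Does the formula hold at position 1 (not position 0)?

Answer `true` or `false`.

s_0={q,s}: F(!!q)=True !!q=True !q=False q=True
s_1={p,r,s}: F(!!q)=True !!q=False !q=True q=False
s_2={p,r}: F(!!q)=True !!q=False !q=True q=False
s_3={p,r,s}: F(!!q)=True !!q=False !q=True q=False
s_4={q}: F(!!q)=True !!q=True !q=False q=True
s_5={p,q,r}: F(!!q)=True !!q=True !q=False q=True
s_6={q,s}: F(!!q)=True !!q=True !q=False q=True
Evaluating at position 1: result = True

Answer: true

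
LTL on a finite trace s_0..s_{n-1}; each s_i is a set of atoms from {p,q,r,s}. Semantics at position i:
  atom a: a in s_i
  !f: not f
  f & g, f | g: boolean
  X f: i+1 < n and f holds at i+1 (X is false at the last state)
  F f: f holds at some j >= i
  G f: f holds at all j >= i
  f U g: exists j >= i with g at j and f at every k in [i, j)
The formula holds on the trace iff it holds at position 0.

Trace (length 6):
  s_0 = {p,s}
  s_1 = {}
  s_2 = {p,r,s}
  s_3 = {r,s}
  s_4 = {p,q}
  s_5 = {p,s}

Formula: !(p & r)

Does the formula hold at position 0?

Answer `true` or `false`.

s_0={p,s}: !(p & r)=True (p & r)=False p=True r=False
s_1={}: !(p & r)=True (p & r)=False p=False r=False
s_2={p,r,s}: !(p & r)=False (p & r)=True p=True r=True
s_3={r,s}: !(p & r)=True (p & r)=False p=False r=True
s_4={p,q}: !(p & r)=True (p & r)=False p=True r=False
s_5={p,s}: !(p & r)=True (p & r)=False p=True r=False

Answer: true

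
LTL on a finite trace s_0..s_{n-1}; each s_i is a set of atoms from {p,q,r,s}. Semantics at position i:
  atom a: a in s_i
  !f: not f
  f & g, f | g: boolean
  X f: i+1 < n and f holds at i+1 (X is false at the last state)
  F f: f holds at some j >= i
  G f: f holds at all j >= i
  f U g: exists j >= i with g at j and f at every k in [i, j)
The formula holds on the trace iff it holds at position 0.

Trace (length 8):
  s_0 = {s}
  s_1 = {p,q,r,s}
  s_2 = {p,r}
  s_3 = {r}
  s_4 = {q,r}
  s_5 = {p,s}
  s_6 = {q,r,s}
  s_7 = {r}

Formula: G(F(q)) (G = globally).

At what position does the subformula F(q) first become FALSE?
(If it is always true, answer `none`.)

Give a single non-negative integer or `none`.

Answer: 7

Derivation:
s_0={s}: F(q)=True q=False
s_1={p,q,r,s}: F(q)=True q=True
s_2={p,r}: F(q)=True q=False
s_3={r}: F(q)=True q=False
s_4={q,r}: F(q)=True q=True
s_5={p,s}: F(q)=True q=False
s_6={q,r,s}: F(q)=True q=True
s_7={r}: F(q)=False q=False
G(F(q)) holds globally = False
First violation at position 7.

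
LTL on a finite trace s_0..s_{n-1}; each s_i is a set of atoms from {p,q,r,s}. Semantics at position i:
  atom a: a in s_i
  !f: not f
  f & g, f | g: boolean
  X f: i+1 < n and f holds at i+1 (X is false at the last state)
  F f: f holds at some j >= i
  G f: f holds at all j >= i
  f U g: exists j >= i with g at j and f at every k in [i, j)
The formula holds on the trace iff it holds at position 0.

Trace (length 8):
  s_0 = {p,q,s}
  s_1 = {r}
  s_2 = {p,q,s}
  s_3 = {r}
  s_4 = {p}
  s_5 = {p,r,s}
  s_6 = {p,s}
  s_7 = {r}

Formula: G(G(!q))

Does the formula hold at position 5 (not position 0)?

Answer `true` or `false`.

Answer: true

Derivation:
s_0={p,q,s}: G(G(!q))=False G(!q)=False !q=False q=True
s_1={r}: G(G(!q))=False G(!q)=False !q=True q=False
s_2={p,q,s}: G(G(!q))=False G(!q)=False !q=False q=True
s_3={r}: G(G(!q))=True G(!q)=True !q=True q=False
s_4={p}: G(G(!q))=True G(!q)=True !q=True q=False
s_5={p,r,s}: G(G(!q))=True G(!q)=True !q=True q=False
s_6={p,s}: G(G(!q))=True G(!q)=True !q=True q=False
s_7={r}: G(G(!q))=True G(!q)=True !q=True q=False
Evaluating at position 5: result = True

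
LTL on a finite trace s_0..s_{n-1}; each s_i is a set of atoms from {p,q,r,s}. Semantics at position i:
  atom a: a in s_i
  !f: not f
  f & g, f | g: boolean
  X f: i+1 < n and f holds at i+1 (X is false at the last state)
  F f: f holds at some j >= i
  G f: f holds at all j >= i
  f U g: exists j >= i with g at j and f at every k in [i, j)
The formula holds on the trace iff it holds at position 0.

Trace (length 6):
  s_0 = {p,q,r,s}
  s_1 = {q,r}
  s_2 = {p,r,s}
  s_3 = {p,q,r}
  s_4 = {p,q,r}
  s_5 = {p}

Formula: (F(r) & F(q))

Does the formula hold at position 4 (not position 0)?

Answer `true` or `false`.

s_0={p,q,r,s}: (F(r) & F(q))=True F(r)=True r=True F(q)=True q=True
s_1={q,r}: (F(r) & F(q))=True F(r)=True r=True F(q)=True q=True
s_2={p,r,s}: (F(r) & F(q))=True F(r)=True r=True F(q)=True q=False
s_3={p,q,r}: (F(r) & F(q))=True F(r)=True r=True F(q)=True q=True
s_4={p,q,r}: (F(r) & F(q))=True F(r)=True r=True F(q)=True q=True
s_5={p}: (F(r) & F(q))=False F(r)=False r=False F(q)=False q=False
Evaluating at position 4: result = True

Answer: true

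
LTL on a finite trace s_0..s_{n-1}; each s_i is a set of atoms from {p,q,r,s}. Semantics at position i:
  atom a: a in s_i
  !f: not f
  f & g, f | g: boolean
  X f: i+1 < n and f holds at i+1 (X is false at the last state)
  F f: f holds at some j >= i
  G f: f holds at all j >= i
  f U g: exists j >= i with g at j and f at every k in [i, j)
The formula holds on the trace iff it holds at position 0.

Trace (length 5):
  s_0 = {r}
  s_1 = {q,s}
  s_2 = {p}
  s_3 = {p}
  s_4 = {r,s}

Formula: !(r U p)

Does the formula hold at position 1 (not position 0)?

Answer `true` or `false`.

Answer: true

Derivation:
s_0={r}: !(r U p)=True (r U p)=False r=True p=False
s_1={q,s}: !(r U p)=True (r U p)=False r=False p=False
s_2={p}: !(r U p)=False (r U p)=True r=False p=True
s_3={p}: !(r U p)=False (r U p)=True r=False p=True
s_4={r,s}: !(r U p)=True (r U p)=False r=True p=False
Evaluating at position 1: result = True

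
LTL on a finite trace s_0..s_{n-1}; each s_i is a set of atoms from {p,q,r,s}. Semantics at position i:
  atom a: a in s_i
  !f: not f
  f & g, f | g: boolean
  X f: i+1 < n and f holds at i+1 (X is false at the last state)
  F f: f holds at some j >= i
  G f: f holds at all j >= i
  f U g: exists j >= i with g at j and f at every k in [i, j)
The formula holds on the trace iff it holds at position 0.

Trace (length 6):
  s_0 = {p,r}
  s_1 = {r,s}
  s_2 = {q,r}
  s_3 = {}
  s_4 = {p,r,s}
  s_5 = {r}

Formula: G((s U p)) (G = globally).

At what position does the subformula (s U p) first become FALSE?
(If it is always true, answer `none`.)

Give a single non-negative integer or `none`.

Answer: 1

Derivation:
s_0={p,r}: (s U p)=True s=False p=True
s_1={r,s}: (s U p)=False s=True p=False
s_2={q,r}: (s U p)=False s=False p=False
s_3={}: (s U p)=False s=False p=False
s_4={p,r,s}: (s U p)=True s=True p=True
s_5={r}: (s U p)=False s=False p=False
G((s U p)) holds globally = False
First violation at position 1.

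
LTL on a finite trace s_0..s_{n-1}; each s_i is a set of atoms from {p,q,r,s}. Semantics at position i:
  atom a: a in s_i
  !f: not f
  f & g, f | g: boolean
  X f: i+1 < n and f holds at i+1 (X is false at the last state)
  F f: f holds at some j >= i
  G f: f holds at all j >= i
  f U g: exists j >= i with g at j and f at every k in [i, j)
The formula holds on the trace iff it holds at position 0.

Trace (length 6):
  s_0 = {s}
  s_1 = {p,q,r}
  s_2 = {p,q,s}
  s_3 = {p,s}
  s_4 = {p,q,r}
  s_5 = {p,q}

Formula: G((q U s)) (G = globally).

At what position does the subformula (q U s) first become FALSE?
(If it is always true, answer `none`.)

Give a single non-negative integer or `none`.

Answer: 4

Derivation:
s_0={s}: (q U s)=True q=False s=True
s_1={p,q,r}: (q U s)=True q=True s=False
s_2={p,q,s}: (q U s)=True q=True s=True
s_3={p,s}: (q U s)=True q=False s=True
s_4={p,q,r}: (q U s)=False q=True s=False
s_5={p,q}: (q U s)=False q=True s=False
G((q U s)) holds globally = False
First violation at position 4.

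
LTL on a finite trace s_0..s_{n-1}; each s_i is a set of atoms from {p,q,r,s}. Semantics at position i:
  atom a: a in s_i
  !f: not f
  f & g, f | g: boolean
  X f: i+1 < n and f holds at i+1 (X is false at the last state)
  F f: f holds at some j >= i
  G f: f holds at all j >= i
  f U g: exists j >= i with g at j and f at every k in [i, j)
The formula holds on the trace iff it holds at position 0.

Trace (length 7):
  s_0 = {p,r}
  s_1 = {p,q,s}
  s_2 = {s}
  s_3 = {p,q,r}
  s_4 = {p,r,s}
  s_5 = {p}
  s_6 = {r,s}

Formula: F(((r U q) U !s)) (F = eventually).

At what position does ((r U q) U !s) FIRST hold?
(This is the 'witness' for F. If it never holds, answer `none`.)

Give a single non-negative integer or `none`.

s_0={p,r}: ((r U q) U !s)=True (r U q)=True r=True q=False !s=True s=False
s_1={p,q,s}: ((r U q) U !s)=False (r U q)=True r=False q=True !s=False s=True
s_2={s}: ((r U q) U !s)=False (r U q)=False r=False q=False !s=False s=True
s_3={p,q,r}: ((r U q) U !s)=True (r U q)=True r=True q=True !s=True s=False
s_4={p,r,s}: ((r U q) U !s)=False (r U q)=False r=True q=False !s=False s=True
s_5={p}: ((r U q) U !s)=True (r U q)=False r=False q=False !s=True s=False
s_6={r,s}: ((r U q) U !s)=False (r U q)=False r=True q=False !s=False s=True
F(((r U q) U !s)) holds; first witness at position 0.

Answer: 0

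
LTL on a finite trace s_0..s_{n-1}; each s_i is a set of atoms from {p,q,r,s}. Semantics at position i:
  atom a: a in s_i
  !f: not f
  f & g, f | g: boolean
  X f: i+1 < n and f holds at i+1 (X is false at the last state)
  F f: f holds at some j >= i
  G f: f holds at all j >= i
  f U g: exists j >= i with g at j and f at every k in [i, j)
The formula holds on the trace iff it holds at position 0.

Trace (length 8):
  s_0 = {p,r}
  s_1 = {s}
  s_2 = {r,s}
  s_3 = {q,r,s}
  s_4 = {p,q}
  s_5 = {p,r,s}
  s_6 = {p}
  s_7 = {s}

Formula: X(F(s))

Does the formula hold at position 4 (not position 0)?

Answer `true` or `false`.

s_0={p,r}: X(F(s))=True F(s)=True s=False
s_1={s}: X(F(s))=True F(s)=True s=True
s_2={r,s}: X(F(s))=True F(s)=True s=True
s_3={q,r,s}: X(F(s))=True F(s)=True s=True
s_4={p,q}: X(F(s))=True F(s)=True s=False
s_5={p,r,s}: X(F(s))=True F(s)=True s=True
s_6={p}: X(F(s))=True F(s)=True s=False
s_7={s}: X(F(s))=False F(s)=True s=True
Evaluating at position 4: result = True

Answer: true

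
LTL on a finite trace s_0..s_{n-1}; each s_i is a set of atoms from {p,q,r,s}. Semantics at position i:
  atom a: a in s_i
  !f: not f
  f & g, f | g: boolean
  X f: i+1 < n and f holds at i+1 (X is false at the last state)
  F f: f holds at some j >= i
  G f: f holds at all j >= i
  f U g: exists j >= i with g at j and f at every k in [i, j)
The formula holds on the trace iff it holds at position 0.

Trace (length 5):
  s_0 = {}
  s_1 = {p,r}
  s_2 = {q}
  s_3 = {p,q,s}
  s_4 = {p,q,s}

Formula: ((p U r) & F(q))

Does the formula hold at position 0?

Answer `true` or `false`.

Answer: false

Derivation:
s_0={}: ((p U r) & F(q))=False (p U r)=False p=False r=False F(q)=True q=False
s_1={p,r}: ((p U r) & F(q))=True (p U r)=True p=True r=True F(q)=True q=False
s_2={q}: ((p U r) & F(q))=False (p U r)=False p=False r=False F(q)=True q=True
s_3={p,q,s}: ((p U r) & F(q))=False (p U r)=False p=True r=False F(q)=True q=True
s_4={p,q,s}: ((p U r) & F(q))=False (p U r)=False p=True r=False F(q)=True q=True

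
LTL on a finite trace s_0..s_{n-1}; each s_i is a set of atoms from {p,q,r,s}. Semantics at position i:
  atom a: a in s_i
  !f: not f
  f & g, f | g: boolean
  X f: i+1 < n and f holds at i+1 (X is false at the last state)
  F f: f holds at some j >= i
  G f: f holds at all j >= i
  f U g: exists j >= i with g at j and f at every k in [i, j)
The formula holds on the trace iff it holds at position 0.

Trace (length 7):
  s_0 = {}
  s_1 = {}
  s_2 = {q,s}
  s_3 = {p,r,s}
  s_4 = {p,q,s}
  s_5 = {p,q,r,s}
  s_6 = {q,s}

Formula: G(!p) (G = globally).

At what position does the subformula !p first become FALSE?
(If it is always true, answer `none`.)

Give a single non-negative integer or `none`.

Answer: 3

Derivation:
s_0={}: !p=True p=False
s_1={}: !p=True p=False
s_2={q,s}: !p=True p=False
s_3={p,r,s}: !p=False p=True
s_4={p,q,s}: !p=False p=True
s_5={p,q,r,s}: !p=False p=True
s_6={q,s}: !p=True p=False
G(!p) holds globally = False
First violation at position 3.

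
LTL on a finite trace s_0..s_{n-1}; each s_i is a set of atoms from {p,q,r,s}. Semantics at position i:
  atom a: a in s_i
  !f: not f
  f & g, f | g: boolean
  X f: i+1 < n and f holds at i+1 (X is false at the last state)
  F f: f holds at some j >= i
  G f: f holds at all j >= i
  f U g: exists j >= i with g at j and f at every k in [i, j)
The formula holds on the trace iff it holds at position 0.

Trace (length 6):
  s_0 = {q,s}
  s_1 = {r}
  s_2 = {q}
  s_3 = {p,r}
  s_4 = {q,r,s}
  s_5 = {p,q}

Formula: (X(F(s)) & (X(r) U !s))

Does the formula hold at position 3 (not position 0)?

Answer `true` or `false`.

Answer: true

Derivation:
s_0={q,s}: (X(F(s)) & (X(r) U !s))=True X(F(s))=True F(s)=True s=True (X(r) U !s)=True X(r)=True r=False !s=False
s_1={r}: (X(F(s)) & (X(r) U !s))=True X(F(s))=True F(s)=True s=False (X(r) U !s)=True X(r)=False r=True !s=True
s_2={q}: (X(F(s)) & (X(r) U !s))=True X(F(s))=True F(s)=True s=False (X(r) U !s)=True X(r)=True r=False !s=True
s_3={p,r}: (X(F(s)) & (X(r) U !s))=True X(F(s))=True F(s)=True s=False (X(r) U !s)=True X(r)=True r=True !s=True
s_4={q,r,s}: (X(F(s)) & (X(r) U !s))=False X(F(s))=False F(s)=True s=True (X(r) U !s)=False X(r)=False r=True !s=False
s_5={p,q}: (X(F(s)) & (X(r) U !s))=False X(F(s))=False F(s)=False s=False (X(r) U !s)=True X(r)=False r=False !s=True
Evaluating at position 3: result = True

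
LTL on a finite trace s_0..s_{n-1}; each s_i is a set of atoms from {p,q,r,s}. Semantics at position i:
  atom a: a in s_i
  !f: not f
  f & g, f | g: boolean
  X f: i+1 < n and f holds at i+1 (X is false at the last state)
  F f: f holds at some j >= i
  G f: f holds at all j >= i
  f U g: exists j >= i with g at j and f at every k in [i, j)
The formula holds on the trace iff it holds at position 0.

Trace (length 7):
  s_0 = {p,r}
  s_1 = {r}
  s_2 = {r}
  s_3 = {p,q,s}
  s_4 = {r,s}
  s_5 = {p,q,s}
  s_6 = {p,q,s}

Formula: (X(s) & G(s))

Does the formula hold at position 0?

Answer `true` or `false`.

Answer: false

Derivation:
s_0={p,r}: (X(s) & G(s))=False X(s)=False s=False G(s)=False
s_1={r}: (X(s) & G(s))=False X(s)=False s=False G(s)=False
s_2={r}: (X(s) & G(s))=False X(s)=True s=False G(s)=False
s_3={p,q,s}: (X(s) & G(s))=True X(s)=True s=True G(s)=True
s_4={r,s}: (X(s) & G(s))=True X(s)=True s=True G(s)=True
s_5={p,q,s}: (X(s) & G(s))=True X(s)=True s=True G(s)=True
s_6={p,q,s}: (X(s) & G(s))=False X(s)=False s=True G(s)=True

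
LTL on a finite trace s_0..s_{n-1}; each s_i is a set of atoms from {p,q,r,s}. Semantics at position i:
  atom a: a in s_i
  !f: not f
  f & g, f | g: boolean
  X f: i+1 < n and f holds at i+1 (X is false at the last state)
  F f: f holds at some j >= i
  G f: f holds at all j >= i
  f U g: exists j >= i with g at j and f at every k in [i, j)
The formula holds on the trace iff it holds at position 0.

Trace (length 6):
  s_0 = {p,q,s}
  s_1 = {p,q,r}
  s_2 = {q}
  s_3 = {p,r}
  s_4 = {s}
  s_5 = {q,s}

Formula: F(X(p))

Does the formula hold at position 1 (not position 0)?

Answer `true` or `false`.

Answer: true

Derivation:
s_0={p,q,s}: F(X(p))=True X(p)=True p=True
s_1={p,q,r}: F(X(p))=True X(p)=False p=True
s_2={q}: F(X(p))=True X(p)=True p=False
s_3={p,r}: F(X(p))=False X(p)=False p=True
s_4={s}: F(X(p))=False X(p)=False p=False
s_5={q,s}: F(X(p))=False X(p)=False p=False
Evaluating at position 1: result = True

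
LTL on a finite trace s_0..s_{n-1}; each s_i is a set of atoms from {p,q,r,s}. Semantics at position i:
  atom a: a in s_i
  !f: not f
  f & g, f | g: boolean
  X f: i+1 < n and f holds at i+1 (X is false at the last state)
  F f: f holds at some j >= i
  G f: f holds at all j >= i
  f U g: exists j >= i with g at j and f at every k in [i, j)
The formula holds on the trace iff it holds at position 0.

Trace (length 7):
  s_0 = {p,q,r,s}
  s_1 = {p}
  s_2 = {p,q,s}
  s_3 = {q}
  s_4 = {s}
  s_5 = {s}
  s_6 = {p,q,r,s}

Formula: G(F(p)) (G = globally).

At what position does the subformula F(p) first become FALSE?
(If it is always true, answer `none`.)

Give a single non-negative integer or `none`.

Answer: none

Derivation:
s_0={p,q,r,s}: F(p)=True p=True
s_1={p}: F(p)=True p=True
s_2={p,q,s}: F(p)=True p=True
s_3={q}: F(p)=True p=False
s_4={s}: F(p)=True p=False
s_5={s}: F(p)=True p=False
s_6={p,q,r,s}: F(p)=True p=True
G(F(p)) holds globally = True
No violation — formula holds at every position.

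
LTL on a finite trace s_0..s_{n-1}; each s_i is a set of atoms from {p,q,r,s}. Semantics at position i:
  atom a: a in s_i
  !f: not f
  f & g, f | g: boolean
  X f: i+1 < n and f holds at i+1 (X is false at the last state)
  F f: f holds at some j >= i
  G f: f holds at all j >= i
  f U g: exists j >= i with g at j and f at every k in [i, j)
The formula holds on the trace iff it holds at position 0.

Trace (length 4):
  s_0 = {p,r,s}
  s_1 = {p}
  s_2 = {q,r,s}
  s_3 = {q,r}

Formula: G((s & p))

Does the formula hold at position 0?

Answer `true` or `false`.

Answer: false

Derivation:
s_0={p,r,s}: G((s & p))=False (s & p)=True s=True p=True
s_1={p}: G((s & p))=False (s & p)=False s=False p=True
s_2={q,r,s}: G((s & p))=False (s & p)=False s=True p=False
s_3={q,r}: G((s & p))=False (s & p)=False s=False p=False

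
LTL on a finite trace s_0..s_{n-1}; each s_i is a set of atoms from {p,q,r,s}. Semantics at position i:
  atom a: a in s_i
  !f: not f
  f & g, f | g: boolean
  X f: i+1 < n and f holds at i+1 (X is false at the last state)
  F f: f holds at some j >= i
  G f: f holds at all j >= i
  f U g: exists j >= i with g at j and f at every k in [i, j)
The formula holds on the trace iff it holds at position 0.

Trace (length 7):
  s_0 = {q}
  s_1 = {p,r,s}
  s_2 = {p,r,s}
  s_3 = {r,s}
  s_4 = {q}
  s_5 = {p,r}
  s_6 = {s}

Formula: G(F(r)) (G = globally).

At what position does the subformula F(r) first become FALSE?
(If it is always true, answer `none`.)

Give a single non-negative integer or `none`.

Answer: 6

Derivation:
s_0={q}: F(r)=True r=False
s_1={p,r,s}: F(r)=True r=True
s_2={p,r,s}: F(r)=True r=True
s_3={r,s}: F(r)=True r=True
s_4={q}: F(r)=True r=False
s_5={p,r}: F(r)=True r=True
s_6={s}: F(r)=False r=False
G(F(r)) holds globally = False
First violation at position 6.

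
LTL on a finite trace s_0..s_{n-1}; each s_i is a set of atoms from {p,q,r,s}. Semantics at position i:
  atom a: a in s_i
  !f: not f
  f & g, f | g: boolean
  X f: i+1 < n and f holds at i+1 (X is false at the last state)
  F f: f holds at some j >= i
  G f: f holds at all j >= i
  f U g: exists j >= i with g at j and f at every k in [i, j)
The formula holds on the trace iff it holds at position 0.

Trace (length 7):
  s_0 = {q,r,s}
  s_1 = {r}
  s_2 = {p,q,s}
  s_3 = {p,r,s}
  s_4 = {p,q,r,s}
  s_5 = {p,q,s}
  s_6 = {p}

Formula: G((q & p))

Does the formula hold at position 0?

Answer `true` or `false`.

Answer: false

Derivation:
s_0={q,r,s}: G((q & p))=False (q & p)=False q=True p=False
s_1={r}: G((q & p))=False (q & p)=False q=False p=False
s_2={p,q,s}: G((q & p))=False (q & p)=True q=True p=True
s_3={p,r,s}: G((q & p))=False (q & p)=False q=False p=True
s_4={p,q,r,s}: G((q & p))=False (q & p)=True q=True p=True
s_5={p,q,s}: G((q & p))=False (q & p)=True q=True p=True
s_6={p}: G((q & p))=False (q & p)=False q=False p=True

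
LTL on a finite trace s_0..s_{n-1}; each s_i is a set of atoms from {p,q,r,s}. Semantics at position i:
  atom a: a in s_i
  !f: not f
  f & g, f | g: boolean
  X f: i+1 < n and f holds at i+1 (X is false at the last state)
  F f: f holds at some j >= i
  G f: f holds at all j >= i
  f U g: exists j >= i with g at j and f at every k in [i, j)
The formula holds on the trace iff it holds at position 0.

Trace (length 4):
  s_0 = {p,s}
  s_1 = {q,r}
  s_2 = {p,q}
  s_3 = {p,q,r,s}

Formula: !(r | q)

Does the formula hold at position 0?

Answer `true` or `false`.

s_0={p,s}: !(r | q)=True (r | q)=False r=False q=False
s_1={q,r}: !(r | q)=False (r | q)=True r=True q=True
s_2={p,q}: !(r | q)=False (r | q)=True r=False q=True
s_3={p,q,r,s}: !(r | q)=False (r | q)=True r=True q=True

Answer: true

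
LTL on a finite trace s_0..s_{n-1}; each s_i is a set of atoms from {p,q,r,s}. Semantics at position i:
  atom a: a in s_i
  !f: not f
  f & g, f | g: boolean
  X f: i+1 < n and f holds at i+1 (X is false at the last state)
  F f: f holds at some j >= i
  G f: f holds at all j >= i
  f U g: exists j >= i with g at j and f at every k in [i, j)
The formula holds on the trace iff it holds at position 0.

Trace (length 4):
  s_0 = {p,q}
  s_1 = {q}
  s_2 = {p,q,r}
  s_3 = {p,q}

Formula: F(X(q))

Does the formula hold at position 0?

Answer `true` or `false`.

s_0={p,q}: F(X(q))=True X(q)=True q=True
s_1={q}: F(X(q))=True X(q)=True q=True
s_2={p,q,r}: F(X(q))=True X(q)=True q=True
s_3={p,q}: F(X(q))=False X(q)=False q=True

Answer: true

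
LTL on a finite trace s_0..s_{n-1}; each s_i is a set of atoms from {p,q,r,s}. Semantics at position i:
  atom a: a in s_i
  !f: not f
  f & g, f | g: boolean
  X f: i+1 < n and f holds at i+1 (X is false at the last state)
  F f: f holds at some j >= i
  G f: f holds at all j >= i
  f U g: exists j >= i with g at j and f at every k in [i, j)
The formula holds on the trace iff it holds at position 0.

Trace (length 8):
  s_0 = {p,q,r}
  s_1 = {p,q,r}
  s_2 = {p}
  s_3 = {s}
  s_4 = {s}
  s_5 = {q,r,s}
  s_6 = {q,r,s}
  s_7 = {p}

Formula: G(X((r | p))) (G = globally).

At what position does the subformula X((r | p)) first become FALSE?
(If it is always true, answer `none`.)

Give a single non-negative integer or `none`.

Answer: 2

Derivation:
s_0={p,q,r}: X((r | p))=True (r | p)=True r=True p=True
s_1={p,q,r}: X((r | p))=True (r | p)=True r=True p=True
s_2={p}: X((r | p))=False (r | p)=True r=False p=True
s_3={s}: X((r | p))=False (r | p)=False r=False p=False
s_4={s}: X((r | p))=True (r | p)=False r=False p=False
s_5={q,r,s}: X((r | p))=True (r | p)=True r=True p=False
s_6={q,r,s}: X((r | p))=True (r | p)=True r=True p=False
s_7={p}: X((r | p))=False (r | p)=True r=False p=True
G(X((r | p))) holds globally = False
First violation at position 2.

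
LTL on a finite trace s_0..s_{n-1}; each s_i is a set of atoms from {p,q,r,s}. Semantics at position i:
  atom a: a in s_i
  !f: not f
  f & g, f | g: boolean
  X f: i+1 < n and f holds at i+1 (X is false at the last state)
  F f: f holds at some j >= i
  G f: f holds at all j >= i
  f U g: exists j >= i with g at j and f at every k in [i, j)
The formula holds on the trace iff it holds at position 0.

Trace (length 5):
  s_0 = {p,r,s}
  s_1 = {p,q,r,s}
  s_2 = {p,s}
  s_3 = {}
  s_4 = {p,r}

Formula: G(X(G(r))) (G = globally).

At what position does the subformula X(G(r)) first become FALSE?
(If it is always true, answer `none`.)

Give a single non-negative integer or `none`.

Answer: 0

Derivation:
s_0={p,r,s}: X(G(r))=False G(r)=False r=True
s_1={p,q,r,s}: X(G(r))=False G(r)=False r=True
s_2={p,s}: X(G(r))=False G(r)=False r=False
s_3={}: X(G(r))=True G(r)=False r=False
s_4={p,r}: X(G(r))=False G(r)=True r=True
G(X(G(r))) holds globally = False
First violation at position 0.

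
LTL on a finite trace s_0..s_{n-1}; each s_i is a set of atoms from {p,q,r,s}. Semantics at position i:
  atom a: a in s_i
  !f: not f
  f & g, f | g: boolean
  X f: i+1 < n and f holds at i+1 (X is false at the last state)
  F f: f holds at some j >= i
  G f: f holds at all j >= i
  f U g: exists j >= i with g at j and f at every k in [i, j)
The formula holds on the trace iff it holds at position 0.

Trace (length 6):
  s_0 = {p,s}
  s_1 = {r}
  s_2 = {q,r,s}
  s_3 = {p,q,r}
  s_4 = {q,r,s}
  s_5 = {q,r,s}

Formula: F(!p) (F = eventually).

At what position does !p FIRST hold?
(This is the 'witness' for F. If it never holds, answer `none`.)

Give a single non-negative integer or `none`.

Answer: 1

Derivation:
s_0={p,s}: !p=False p=True
s_1={r}: !p=True p=False
s_2={q,r,s}: !p=True p=False
s_3={p,q,r}: !p=False p=True
s_4={q,r,s}: !p=True p=False
s_5={q,r,s}: !p=True p=False
F(!p) holds; first witness at position 1.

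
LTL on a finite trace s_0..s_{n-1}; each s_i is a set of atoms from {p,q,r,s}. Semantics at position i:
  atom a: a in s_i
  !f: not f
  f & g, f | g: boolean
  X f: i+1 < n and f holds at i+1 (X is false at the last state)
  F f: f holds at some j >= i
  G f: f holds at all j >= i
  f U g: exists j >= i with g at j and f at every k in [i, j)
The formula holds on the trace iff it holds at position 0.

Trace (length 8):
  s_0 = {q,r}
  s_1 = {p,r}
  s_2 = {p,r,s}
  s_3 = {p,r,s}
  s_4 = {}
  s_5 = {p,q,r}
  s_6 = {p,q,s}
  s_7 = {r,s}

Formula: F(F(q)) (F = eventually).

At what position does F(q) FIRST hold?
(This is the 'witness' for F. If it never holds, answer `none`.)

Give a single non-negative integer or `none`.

Answer: 0

Derivation:
s_0={q,r}: F(q)=True q=True
s_1={p,r}: F(q)=True q=False
s_2={p,r,s}: F(q)=True q=False
s_3={p,r,s}: F(q)=True q=False
s_4={}: F(q)=True q=False
s_5={p,q,r}: F(q)=True q=True
s_6={p,q,s}: F(q)=True q=True
s_7={r,s}: F(q)=False q=False
F(F(q)) holds; first witness at position 0.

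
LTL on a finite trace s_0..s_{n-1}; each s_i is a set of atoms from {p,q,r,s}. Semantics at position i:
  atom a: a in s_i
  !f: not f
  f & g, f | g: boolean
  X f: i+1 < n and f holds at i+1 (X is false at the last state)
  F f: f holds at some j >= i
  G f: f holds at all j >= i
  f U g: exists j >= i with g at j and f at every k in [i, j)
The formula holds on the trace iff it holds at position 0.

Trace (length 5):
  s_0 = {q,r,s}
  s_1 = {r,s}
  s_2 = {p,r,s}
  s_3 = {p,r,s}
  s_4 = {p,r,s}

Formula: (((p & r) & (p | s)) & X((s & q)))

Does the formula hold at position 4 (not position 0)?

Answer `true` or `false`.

s_0={q,r,s}: (((p & r) & (p | s)) & X((s & q)))=False ((p & r) & (p | s))=False (p & r)=False p=False r=True (p | s)=True s=True X((s & q))=False (s & q)=True q=True
s_1={r,s}: (((p & r) & (p | s)) & X((s & q)))=False ((p & r) & (p | s))=False (p & r)=False p=False r=True (p | s)=True s=True X((s & q))=False (s & q)=False q=False
s_2={p,r,s}: (((p & r) & (p | s)) & X((s & q)))=False ((p & r) & (p | s))=True (p & r)=True p=True r=True (p | s)=True s=True X((s & q))=False (s & q)=False q=False
s_3={p,r,s}: (((p & r) & (p | s)) & X((s & q)))=False ((p & r) & (p | s))=True (p & r)=True p=True r=True (p | s)=True s=True X((s & q))=False (s & q)=False q=False
s_4={p,r,s}: (((p & r) & (p | s)) & X((s & q)))=False ((p & r) & (p | s))=True (p & r)=True p=True r=True (p | s)=True s=True X((s & q))=False (s & q)=False q=False
Evaluating at position 4: result = False

Answer: false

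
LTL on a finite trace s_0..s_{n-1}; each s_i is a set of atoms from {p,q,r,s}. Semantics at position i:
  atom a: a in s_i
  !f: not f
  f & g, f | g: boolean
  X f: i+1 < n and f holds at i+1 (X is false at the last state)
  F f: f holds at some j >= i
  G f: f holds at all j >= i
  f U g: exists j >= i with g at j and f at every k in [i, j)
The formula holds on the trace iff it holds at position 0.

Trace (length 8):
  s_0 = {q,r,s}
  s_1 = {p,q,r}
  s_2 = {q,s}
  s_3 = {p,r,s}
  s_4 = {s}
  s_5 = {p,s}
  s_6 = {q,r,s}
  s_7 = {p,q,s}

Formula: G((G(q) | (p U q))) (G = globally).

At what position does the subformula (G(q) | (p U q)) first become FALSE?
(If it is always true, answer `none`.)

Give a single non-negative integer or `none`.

s_0={q,r,s}: (G(q) | (p U q))=True G(q)=False q=True (p U q)=True p=False
s_1={p,q,r}: (G(q) | (p U q))=True G(q)=False q=True (p U q)=True p=True
s_2={q,s}: (G(q) | (p U q))=True G(q)=False q=True (p U q)=True p=False
s_3={p,r,s}: (G(q) | (p U q))=False G(q)=False q=False (p U q)=False p=True
s_4={s}: (G(q) | (p U q))=False G(q)=False q=False (p U q)=False p=False
s_5={p,s}: (G(q) | (p U q))=True G(q)=False q=False (p U q)=True p=True
s_6={q,r,s}: (G(q) | (p U q))=True G(q)=True q=True (p U q)=True p=False
s_7={p,q,s}: (G(q) | (p U q))=True G(q)=True q=True (p U q)=True p=True
G((G(q) | (p U q))) holds globally = False
First violation at position 3.

Answer: 3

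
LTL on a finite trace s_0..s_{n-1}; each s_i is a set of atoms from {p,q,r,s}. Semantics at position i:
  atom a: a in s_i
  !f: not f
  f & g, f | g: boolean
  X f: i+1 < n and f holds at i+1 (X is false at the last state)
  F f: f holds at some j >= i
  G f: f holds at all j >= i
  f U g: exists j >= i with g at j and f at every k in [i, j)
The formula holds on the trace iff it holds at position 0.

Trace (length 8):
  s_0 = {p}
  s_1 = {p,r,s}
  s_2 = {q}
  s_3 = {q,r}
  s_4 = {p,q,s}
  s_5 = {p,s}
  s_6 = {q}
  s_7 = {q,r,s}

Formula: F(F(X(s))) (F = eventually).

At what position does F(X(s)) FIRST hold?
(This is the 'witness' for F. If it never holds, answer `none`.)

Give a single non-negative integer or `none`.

Answer: 0

Derivation:
s_0={p}: F(X(s))=True X(s)=True s=False
s_1={p,r,s}: F(X(s))=True X(s)=False s=True
s_2={q}: F(X(s))=True X(s)=False s=False
s_3={q,r}: F(X(s))=True X(s)=True s=False
s_4={p,q,s}: F(X(s))=True X(s)=True s=True
s_5={p,s}: F(X(s))=True X(s)=False s=True
s_6={q}: F(X(s))=True X(s)=True s=False
s_7={q,r,s}: F(X(s))=False X(s)=False s=True
F(F(X(s))) holds; first witness at position 0.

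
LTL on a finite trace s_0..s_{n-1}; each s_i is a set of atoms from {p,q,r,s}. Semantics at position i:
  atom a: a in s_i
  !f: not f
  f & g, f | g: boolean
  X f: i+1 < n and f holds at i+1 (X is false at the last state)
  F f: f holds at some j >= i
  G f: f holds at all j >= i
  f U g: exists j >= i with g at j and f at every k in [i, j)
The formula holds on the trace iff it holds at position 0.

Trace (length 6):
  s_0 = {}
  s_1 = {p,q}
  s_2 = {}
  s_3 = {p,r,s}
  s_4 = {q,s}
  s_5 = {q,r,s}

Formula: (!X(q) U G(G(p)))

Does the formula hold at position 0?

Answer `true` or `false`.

s_0={}: (!X(q) U G(G(p)))=False !X(q)=False X(q)=True q=False G(G(p))=False G(p)=False p=False
s_1={p,q}: (!X(q) U G(G(p)))=False !X(q)=True X(q)=False q=True G(G(p))=False G(p)=False p=True
s_2={}: (!X(q) U G(G(p)))=False !X(q)=True X(q)=False q=False G(G(p))=False G(p)=False p=False
s_3={p,r,s}: (!X(q) U G(G(p)))=False !X(q)=False X(q)=True q=False G(G(p))=False G(p)=False p=True
s_4={q,s}: (!X(q) U G(G(p)))=False !X(q)=False X(q)=True q=True G(G(p))=False G(p)=False p=False
s_5={q,r,s}: (!X(q) U G(G(p)))=False !X(q)=True X(q)=False q=True G(G(p))=False G(p)=False p=False

Answer: false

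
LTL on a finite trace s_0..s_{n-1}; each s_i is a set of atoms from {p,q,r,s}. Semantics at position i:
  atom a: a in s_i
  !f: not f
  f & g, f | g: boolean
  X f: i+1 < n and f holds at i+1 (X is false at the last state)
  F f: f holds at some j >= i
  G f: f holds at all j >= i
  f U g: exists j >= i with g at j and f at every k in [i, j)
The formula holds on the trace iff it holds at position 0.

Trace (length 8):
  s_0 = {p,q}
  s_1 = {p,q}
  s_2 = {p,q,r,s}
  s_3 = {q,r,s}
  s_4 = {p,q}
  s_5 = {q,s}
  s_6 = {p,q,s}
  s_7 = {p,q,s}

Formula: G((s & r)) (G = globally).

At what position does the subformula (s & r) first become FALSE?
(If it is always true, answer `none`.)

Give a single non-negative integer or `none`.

Answer: 0

Derivation:
s_0={p,q}: (s & r)=False s=False r=False
s_1={p,q}: (s & r)=False s=False r=False
s_2={p,q,r,s}: (s & r)=True s=True r=True
s_3={q,r,s}: (s & r)=True s=True r=True
s_4={p,q}: (s & r)=False s=False r=False
s_5={q,s}: (s & r)=False s=True r=False
s_6={p,q,s}: (s & r)=False s=True r=False
s_7={p,q,s}: (s & r)=False s=True r=False
G((s & r)) holds globally = False
First violation at position 0.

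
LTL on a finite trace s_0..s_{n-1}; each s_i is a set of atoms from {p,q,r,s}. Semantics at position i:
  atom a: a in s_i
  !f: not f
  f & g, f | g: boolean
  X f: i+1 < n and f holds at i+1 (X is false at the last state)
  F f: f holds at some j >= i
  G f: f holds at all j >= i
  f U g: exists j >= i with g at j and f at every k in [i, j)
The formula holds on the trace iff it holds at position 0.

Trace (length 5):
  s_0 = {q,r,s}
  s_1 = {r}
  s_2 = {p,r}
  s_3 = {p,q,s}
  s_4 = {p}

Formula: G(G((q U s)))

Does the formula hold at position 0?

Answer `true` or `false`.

Answer: false

Derivation:
s_0={q,r,s}: G(G((q U s)))=False G((q U s))=False (q U s)=True q=True s=True
s_1={r}: G(G((q U s)))=False G((q U s))=False (q U s)=False q=False s=False
s_2={p,r}: G(G((q U s)))=False G((q U s))=False (q U s)=False q=False s=False
s_3={p,q,s}: G(G((q U s)))=False G((q U s))=False (q U s)=True q=True s=True
s_4={p}: G(G((q U s)))=False G((q U s))=False (q U s)=False q=False s=False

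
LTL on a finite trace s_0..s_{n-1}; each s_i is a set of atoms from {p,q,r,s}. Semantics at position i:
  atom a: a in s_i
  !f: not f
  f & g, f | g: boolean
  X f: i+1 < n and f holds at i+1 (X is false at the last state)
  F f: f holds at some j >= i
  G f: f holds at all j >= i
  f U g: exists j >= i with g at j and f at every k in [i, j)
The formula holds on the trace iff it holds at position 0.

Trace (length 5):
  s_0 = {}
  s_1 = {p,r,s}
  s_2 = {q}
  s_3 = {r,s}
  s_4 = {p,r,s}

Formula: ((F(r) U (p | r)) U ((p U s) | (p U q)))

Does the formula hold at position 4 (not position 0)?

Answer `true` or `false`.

s_0={}: ((F(r) U (p | r)) U ((p U s) | (p U q)))=True (F(r) U (p | r))=True F(r)=True r=False (p | r)=False p=False ((p U s) | (p U q))=False (p U s)=False s=False (p U q)=False q=False
s_1={p,r,s}: ((F(r) U (p | r)) U ((p U s) | (p U q)))=True (F(r) U (p | r))=True F(r)=True r=True (p | r)=True p=True ((p U s) | (p U q))=True (p U s)=True s=True (p U q)=True q=False
s_2={q}: ((F(r) U (p | r)) U ((p U s) | (p U q)))=True (F(r) U (p | r))=True F(r)=True r=False (p | r)=False p=False ((p U s) | (p U q))=True (p U s)=False s=False (p U q)=True q=True
s_3={r,s}: ((F(r) U (p | r)) U ((p U s) | (p U q)))=True (F(r) U (p | r))=True F(r)=True r=True (p | r)=True p=False ((p U s) | (p U q))=True (p U s)=True s=True (p U q)=False q=False
s_4={p,r,s}: ((F(r) U (p | r)) U ((p U s) | (p U q)))=True (F(r) U (p | r))=True F(r)=True r=True (p | r)=True p=True ((p U s) | (p U q))=True (p U s)=True s=True (p U q)=False q=False
Evaluating at position 4: result = True

Answer: true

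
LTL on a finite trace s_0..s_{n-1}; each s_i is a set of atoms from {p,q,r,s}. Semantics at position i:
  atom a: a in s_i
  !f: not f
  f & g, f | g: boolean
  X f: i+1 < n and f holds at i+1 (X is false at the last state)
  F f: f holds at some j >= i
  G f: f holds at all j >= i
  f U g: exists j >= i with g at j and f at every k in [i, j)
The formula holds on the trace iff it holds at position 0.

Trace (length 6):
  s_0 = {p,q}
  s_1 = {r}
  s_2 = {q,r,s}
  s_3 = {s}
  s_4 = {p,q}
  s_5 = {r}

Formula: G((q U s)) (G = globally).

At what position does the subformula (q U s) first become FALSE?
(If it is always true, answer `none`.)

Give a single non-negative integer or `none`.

Answer: 0

Derivation:
s_0={p,q}: (q U s)=False q=True s=False
s_1={r}: (q U s)=False q=False s=False
s_2={q,r,s}: (q U s)=True q=True s=True
s_3={s}: (q U s)=True q=False s=True
s_4={p,q}: (q U s)=False q=True s=False
s_5={r}: (q U s)=False q=False s=False
G((q U s)) holds globally = False
First violation at position 0.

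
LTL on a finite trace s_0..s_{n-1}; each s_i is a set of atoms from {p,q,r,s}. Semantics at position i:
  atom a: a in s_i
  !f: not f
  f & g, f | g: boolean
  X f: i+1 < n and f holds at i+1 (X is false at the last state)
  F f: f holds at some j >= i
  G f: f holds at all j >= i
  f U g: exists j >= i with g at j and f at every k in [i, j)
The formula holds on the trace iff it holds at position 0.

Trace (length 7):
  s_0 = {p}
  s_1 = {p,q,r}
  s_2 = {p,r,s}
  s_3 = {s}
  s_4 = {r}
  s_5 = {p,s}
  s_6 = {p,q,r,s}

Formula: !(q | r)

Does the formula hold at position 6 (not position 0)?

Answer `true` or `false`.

s_0={p}: !(q | r)=True (q | r)=False q=False r=False
s_1={p,q,r}: !(q | r)=False (q | r)=True q=True r=True
s_2={p,r,s}: !(q | r)=False (q | r)=True q=False r=True
s_3={s}: !(q | r)=True (q | r)=False q=False r=False
s_4={r}: !(q | r)=False (q | r)=True q=False r=True
s_5={p,s}: !(q | r)=True (q | r)=False q=False r=False
s_6={p,q,r,s}: !(q | r)=False (q | r)=True q=True r=True
Evaluating at position 6: result = False

Answer: false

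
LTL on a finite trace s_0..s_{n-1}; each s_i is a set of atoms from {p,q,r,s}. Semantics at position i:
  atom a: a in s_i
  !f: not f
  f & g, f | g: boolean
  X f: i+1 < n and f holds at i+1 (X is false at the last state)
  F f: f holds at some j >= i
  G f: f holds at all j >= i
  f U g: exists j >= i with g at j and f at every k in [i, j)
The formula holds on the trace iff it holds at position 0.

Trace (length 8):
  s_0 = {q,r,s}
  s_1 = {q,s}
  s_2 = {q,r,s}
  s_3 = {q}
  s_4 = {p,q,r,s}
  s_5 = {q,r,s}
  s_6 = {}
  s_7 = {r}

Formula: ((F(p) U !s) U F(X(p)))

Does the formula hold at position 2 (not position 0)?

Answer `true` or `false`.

Answer: true

Derivation:
s_0={q,r,s}: ((F(p) U !s) U F(X(p)))=True (F(p) U !s)=True F(p)=True p=False !s=False s=True F(X(p))=True X(p)=False
s_1={q,s}: ((F(p) U !s) U F(X(p)))=True (F(p) U !s)=True F(p)=True p=False !s=False s=True F(X(p))=True X(p)=False
s_2={q,r,s}: ((F(p) U !s) U F(X(p)))=True (F(p) U !s)=True F(p)=True p=False !s=False s=True F(X(p))=True X(p)=False
s_3={q}: ((F(p) U !s) U F(X(p)))=True (F(p) U !s)=True F(p)=True p=False !s=True s=False F(X(p))=True X(p)=True
s_4={p,q,r,s}: ((F(p) U !s) U F(X(p)))=False (F(p) U !s)=False F(p)=True p=True !s=False s=True F(X(p))=False X(p)=False
s_5={q,r,s}: ((F(p) U !s) U F(X(p)))=False (F(p) U !s)=False F(p)=False p=False !s=False s=True F(X(p))=False X(p)=False
s_6={}: ((F(p) U !s) U F(X(p)))=False (F(p) U !s)=True F(p)=False p=False !s=True s=False F(X(p))=False X(p)=False
s_7={r}: ((F(p) U !s) U F(X(p)))=False (F(p) U !s)=True F(p)=False p=False !s=True s=False F(X(p))=False X(p)=False
Evaluating at position 2: result = True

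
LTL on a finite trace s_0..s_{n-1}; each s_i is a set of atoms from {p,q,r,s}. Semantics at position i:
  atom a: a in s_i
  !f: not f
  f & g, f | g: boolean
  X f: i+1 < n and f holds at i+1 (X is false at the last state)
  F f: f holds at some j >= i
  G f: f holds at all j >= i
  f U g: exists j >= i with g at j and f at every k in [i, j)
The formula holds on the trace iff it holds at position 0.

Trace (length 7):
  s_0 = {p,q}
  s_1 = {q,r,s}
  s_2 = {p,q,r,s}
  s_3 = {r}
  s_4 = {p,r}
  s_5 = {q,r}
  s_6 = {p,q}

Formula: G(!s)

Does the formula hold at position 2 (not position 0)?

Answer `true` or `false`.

Answer: false

Derivation:
s_0={p,q}: G(!s)=False !s=True s=False
s_1={q,r,s}: G(!s)=False !s=False s=True
s_2={p,q,r,s}: G(!s)=False !s=False s=True
s_3={r}: G(!s)=True !s=True s=False
s_4={p,r}: G(!s)=True !s=True s=False
s_5={q,r}: G(!s)=True !s=True s=False
s_6={p,q}: G(!s)=True !s=True s=False
Evaluating at position 2: result = False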